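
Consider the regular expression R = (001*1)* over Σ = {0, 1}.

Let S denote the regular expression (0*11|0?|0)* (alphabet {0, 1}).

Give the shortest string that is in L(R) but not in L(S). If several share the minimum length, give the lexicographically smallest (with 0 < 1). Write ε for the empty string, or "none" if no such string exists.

001

The string 001 is accepted by R but not by S.
No shorter string lies in the difference, and 001 is the lexicographically first length-3 string in L(R) \ L(S).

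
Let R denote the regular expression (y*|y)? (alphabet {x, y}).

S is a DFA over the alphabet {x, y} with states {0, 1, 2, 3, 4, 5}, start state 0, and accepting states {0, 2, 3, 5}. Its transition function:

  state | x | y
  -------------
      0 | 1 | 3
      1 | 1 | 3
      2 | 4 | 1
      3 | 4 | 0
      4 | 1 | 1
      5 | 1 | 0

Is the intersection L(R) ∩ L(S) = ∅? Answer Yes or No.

No

The empty string ε is accepted by both R and S.
Hence L(R) ∩ L(S) ≠ ∅.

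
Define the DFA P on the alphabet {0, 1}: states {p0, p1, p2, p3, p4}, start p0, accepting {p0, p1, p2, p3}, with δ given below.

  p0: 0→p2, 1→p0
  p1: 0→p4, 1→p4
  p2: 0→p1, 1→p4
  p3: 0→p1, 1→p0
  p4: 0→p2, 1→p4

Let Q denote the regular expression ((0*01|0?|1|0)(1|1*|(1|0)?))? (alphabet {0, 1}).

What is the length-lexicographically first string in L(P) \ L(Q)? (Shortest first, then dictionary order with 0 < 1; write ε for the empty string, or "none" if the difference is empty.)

100

The string 100 is accepted by P but not by Q.
No shorter string lies in the difference, and 100 is the lexicographically first length-3 string in L(P) \ L(Q).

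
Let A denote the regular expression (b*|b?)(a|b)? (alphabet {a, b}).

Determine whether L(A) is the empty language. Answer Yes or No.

The empty string ε matches the expression, so it belongs to L(A).
Since L(A) contains at least one string, it is not empty.

No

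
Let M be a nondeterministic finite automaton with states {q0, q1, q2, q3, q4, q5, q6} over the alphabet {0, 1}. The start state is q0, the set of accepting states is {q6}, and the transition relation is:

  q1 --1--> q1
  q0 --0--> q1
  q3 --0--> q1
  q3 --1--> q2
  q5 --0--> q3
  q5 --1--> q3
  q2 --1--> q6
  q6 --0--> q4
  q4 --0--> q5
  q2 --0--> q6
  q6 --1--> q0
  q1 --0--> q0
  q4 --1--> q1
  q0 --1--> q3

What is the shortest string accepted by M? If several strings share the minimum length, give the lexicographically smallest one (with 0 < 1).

110

A breadth-first search from q0 reaches an accepting state first via the path q0 → q3 → q2 → q6 on input 110.
No string of length < 3 is accepted (BFS exhausts all shorter strings without reaching an accepting state), and 110 is the lexicographically least accepting string of length 3.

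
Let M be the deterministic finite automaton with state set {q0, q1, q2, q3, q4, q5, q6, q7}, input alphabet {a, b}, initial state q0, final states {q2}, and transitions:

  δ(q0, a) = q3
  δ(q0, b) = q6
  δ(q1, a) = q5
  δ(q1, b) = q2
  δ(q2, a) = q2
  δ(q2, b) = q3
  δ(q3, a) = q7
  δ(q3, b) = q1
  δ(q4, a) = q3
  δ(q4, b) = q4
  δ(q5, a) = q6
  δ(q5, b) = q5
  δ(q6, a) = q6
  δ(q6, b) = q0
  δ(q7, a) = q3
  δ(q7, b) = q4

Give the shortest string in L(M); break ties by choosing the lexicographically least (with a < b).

A breadth-first search from q0 reaches an accepting state first via the path q0 → q3 → q1 → q2 on input abb.
No string of length < 3 is accepted (BFS exhausts all shorter strings without reaching an accepting state), and abb is the lexicographically least accepting string of length 3.

abb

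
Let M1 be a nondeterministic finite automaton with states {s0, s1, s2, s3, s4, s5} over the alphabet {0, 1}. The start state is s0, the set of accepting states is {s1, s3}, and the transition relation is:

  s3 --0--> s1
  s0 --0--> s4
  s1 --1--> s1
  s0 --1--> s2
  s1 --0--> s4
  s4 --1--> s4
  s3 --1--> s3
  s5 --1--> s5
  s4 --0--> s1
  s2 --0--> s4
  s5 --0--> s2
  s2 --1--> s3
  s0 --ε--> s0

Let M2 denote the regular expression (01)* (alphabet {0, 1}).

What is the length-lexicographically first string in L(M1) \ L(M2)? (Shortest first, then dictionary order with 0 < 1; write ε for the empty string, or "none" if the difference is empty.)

The string 00 is accepted by M1 but not by M2.
No shorter string lies in the difference, and 00 is the lexicographically first length-2 string in L(M1) \ L(M2).

00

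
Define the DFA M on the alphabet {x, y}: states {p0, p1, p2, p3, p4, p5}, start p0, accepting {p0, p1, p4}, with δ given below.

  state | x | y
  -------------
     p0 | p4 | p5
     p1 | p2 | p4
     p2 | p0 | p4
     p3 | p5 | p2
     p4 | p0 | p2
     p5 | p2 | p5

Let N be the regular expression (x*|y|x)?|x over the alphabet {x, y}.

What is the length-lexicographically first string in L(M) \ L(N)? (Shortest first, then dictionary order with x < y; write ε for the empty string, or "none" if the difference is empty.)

The string xyx is accepted by M but not by N.
No shorter string lies in the difference, and xyx is the lexicographically first length-3 string in L(M) \ L(N).

xyx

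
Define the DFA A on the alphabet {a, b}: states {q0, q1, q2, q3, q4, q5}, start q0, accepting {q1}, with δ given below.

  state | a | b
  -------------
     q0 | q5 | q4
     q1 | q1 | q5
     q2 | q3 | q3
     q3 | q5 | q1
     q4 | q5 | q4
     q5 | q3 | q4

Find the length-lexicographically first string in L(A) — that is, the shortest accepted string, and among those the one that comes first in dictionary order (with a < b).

aab

A breadth-first search from q0 reaches an accepting state first via the path q0 → q5 → q3 → q1 on input aab.
No string of length < 3 is accepted (BFS exhausts all shorter strings without reaching an accepting state), and aab is the lexicographically least accepting string of length 3.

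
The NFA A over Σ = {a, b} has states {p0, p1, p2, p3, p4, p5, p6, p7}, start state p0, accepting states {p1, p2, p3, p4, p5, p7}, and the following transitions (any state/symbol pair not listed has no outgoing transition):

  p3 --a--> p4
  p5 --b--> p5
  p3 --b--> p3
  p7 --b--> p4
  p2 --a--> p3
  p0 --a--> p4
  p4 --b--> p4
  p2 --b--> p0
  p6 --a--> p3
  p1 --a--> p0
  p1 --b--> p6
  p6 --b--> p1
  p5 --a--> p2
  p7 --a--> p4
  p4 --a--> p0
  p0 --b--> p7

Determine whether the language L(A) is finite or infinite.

State p0 is reachable from the start and can reach an accepting state, and it lies on the cycle p0 → p4 → p0.
Traversing that cycle any number of times yields accepted strings of unbounded length, so the language is infinite.

infinite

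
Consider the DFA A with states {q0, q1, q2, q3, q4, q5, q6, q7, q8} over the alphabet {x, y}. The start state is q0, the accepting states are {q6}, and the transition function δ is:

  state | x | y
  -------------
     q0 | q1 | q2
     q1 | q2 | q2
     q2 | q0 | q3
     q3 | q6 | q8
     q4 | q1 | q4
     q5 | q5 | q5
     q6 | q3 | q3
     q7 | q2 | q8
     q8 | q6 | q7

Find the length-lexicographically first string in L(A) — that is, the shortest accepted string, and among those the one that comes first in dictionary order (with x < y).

yyx

A breadth-first search from q0 reaches an accepting state first via the path q0 → q2 → q3 → q6 on input yyx.
No string of length < 3 is accepted (BFS exhausts all shorter strings without reaching an accepting state), and yyx is the lexicographically least accepting string of length 3.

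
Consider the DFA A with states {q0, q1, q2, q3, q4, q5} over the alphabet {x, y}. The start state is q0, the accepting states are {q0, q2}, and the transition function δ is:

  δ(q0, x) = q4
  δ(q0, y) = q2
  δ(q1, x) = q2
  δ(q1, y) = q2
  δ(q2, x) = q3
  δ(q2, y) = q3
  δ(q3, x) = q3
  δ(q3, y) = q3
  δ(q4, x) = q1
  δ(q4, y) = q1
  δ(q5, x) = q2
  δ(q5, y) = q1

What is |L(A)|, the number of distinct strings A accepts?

6

The useful subgraph on states {q0, q1, q2, q4} is acyclic, so L(A) is finite; the longest accepting path visits 4 useful states, giving maximum string length 3.
Counting accepting paths from q0 by length: 1 of length 0, 1 of length 1, 4 of length 3. Total 6.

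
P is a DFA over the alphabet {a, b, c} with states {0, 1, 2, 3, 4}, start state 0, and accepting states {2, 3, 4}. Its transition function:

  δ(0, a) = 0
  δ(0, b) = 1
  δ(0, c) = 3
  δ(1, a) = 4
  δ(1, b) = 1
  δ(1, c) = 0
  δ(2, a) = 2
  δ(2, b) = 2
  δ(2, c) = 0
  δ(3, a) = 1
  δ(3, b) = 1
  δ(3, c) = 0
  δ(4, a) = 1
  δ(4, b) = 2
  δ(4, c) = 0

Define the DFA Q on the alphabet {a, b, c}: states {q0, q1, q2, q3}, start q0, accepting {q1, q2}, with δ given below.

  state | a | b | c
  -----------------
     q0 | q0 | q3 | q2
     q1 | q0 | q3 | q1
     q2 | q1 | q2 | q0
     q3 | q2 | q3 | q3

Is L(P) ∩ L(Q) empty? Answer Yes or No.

No

The string c is accepted by both P and Q.
Hence L(P) ∩ L(Q) ≠ ∅.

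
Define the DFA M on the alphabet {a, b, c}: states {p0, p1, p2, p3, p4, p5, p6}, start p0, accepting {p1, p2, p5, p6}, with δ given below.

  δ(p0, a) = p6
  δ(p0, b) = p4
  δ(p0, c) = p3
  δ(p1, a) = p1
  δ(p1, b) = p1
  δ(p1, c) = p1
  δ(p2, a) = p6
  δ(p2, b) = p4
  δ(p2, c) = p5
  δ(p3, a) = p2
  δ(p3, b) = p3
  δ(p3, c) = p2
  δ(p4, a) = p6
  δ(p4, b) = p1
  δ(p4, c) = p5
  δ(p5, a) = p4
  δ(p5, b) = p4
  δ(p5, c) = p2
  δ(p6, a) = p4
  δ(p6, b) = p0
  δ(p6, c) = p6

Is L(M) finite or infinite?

infinite

State p1 is reachable from the start and can reach an accepting state, and it lies on the cycle p1 → p1.
Traversing that cycle any number of times yields accepted strings of unbounded length, so the language is infinite.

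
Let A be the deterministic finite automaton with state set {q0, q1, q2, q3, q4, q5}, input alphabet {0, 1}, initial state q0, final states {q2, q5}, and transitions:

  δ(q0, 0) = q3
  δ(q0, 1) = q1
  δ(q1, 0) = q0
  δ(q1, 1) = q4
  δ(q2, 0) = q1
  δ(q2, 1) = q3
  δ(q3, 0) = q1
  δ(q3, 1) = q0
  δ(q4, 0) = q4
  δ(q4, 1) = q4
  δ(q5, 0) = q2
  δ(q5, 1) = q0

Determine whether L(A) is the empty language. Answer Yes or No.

The states reachable from the start state are {q0, q1, q3, q4}.
None of the accepting states {q2, q5} is reachable, so no string is accepted and L(A) = ∅.

Yes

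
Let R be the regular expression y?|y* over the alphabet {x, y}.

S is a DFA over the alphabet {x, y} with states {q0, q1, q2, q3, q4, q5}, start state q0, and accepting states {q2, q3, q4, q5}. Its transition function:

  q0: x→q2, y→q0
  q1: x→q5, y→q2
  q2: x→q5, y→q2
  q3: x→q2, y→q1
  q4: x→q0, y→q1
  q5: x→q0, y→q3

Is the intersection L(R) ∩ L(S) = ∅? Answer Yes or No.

Yes

Converting the expression R to a DFA (subset construction, then merging equivalent states) gives the minimal DFA with states {r0, r1}, start state r0, accepting states {r0} and transitions r0: x→r1, y→r0; r1: x→r1, y→r1.
Exploring the product automaton R × S from the start pair (r0, q0), following both machines on each input symbol, reaches 6 state pairs: (r0, q0), (r1, q2), (r1, q5), (r1, q0), (r1, q3), (r1, q1).
R accepts in {r0} and S accepts in {q2, q3, q4, q5}; no reachable pair has both components accepting, so no string drives both machines to acceptance simultaneously and L(R) ∩ L(S) = ∅.
So no string is accepted by both, and the intersection is empty.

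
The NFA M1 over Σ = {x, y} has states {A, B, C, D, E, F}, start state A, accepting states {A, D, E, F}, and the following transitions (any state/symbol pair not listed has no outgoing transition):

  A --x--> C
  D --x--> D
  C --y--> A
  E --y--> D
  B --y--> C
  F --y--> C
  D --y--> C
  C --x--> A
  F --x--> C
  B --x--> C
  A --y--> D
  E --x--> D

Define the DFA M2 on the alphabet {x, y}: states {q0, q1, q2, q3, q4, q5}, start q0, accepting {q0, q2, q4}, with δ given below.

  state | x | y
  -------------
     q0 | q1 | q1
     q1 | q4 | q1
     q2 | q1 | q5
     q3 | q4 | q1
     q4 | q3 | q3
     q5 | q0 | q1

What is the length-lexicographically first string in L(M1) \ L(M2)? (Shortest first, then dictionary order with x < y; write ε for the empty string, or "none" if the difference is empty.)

y

The string y is accepted by M1 but not by M2.
No shorter string lies in the difference, and y is the lexicographically first length-1 string in L(M1) \ L(M2).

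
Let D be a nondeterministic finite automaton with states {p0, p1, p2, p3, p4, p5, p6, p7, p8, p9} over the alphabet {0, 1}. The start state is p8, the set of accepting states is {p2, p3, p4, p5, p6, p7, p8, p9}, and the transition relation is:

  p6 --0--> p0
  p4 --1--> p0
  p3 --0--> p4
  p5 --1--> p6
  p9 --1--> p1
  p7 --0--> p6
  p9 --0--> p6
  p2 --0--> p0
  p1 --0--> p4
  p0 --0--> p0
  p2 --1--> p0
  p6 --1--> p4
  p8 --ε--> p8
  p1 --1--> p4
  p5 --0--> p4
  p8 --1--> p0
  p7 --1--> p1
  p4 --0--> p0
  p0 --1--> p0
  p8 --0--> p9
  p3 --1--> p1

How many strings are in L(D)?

The useful subgraph on states {p1, p4, p6, p8, p9} is acyclic, so L(D) is finite; the longest accepting path visits 4 useful states, giving maximum string length 3.
Counting accepting paths from p8 by length: 1 of length 0, 1 of length 1, 1 of length 2, 3 of length 3. Total 6.

6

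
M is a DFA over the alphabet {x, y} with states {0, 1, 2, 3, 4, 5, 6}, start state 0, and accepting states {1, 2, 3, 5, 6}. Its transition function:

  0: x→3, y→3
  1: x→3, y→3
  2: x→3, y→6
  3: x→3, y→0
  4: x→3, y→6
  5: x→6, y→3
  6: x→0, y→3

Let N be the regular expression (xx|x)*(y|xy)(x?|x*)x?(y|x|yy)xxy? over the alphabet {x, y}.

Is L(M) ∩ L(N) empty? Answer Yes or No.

No

The string yxxx is accepted by both M and N.
Hence L(M) ∩ L(N) ≠ ∅.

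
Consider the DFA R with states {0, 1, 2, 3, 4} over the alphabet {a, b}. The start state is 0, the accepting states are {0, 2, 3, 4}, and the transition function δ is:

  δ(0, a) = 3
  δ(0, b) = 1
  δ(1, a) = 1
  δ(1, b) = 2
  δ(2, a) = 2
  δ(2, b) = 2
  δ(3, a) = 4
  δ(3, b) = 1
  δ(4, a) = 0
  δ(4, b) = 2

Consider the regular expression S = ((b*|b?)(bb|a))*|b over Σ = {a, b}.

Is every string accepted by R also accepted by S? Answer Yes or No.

No

The string aab is in L(R) but not in L(S).
So L(R) ⊄ L(S).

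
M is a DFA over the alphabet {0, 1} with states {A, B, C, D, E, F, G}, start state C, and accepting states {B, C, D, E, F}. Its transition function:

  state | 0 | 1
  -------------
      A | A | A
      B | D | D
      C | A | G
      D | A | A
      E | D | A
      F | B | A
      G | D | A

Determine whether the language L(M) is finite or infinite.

The useful states (reachable from C and able to reach an accepting state) are {C, D, G}.
Restricted to these states the transition graph has no cycle, so every accepting path has bounded length and L is finite.

finite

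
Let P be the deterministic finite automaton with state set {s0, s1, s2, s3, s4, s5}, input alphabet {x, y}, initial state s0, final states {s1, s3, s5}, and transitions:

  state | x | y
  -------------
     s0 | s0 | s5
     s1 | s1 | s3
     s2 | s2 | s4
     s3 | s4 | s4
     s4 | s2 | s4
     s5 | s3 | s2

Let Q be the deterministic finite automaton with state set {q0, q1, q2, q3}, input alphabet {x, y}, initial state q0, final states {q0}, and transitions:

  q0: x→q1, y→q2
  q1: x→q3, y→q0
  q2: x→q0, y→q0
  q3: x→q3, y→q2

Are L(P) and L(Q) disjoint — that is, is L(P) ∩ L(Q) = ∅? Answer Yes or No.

The string xy is accepted by both P and Q.
Hence L(P) ∩ L(Q) ≠ ∅.

No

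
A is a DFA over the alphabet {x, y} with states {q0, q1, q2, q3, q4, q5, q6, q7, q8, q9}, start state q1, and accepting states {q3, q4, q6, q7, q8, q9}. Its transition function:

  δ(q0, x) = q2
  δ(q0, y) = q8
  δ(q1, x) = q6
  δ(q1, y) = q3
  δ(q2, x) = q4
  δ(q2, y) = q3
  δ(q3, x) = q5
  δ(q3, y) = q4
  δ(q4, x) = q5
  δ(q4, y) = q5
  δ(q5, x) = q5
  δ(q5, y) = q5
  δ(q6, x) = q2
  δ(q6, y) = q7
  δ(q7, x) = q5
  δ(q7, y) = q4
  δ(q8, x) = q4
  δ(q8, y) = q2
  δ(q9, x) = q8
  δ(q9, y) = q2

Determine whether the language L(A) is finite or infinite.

finite

The useful states (reachable from q1 and able to reach an accepting state) are {q1, q2, q3, q4, q6, q7}.
Restricted to these states the transition graph has no cycle, so every accepting path has bounded length and L is finite.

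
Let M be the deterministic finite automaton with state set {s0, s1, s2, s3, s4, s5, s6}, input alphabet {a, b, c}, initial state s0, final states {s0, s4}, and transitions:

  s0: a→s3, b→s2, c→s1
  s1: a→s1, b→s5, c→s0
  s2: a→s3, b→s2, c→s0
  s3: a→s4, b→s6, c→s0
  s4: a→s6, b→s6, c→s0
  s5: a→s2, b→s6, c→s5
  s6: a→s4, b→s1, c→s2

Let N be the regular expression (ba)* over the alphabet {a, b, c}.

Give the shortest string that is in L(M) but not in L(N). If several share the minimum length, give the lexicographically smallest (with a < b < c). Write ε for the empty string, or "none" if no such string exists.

The string aa is accepted by M but not by N.
No shorter string lies in the difference, and aa is the lexicographically first length-2 string in L(M) \ L(N).

aa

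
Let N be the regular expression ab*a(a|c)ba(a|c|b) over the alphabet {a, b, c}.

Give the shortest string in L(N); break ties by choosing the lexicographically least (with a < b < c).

By inspection of the expression, no string of length less than 6 matches, and aaabaa is the lexicographically first match of length 6.

aaabaa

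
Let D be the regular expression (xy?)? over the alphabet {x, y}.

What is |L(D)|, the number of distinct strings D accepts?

3

The expression has no Kleene star, so L(D) is finite. Expanding the alternatives gives {ε, x, xy}.
That is 1 of length 0, 1 of length 1, 1 of length 2: 3 strings in all.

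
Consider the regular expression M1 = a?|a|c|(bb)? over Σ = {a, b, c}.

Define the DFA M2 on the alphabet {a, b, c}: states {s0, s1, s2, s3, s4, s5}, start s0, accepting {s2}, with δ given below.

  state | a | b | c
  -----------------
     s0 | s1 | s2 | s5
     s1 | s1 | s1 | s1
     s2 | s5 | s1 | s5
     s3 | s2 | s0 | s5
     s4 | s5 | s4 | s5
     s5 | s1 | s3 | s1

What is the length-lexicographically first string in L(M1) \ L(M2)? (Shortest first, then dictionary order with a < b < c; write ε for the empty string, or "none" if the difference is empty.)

ε

The empty string ε is accepted by M1 but not by M2.
Since ε is the unique shortest string, it is the required witness.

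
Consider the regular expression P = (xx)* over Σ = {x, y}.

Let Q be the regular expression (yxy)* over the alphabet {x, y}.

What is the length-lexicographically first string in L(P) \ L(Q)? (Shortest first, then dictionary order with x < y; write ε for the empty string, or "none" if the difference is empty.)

xx

The string xx is accepted by P but not by Q.
No shorter string lies in the difference, and xx is the lexicographically first length-2 string in L(P) \ L(Q).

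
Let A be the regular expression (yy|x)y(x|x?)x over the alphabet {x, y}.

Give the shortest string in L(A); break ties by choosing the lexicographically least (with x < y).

xyx

By inspection of the expression, no string of length less than 3 matches, and xyx is the lexicographically first match of length 3.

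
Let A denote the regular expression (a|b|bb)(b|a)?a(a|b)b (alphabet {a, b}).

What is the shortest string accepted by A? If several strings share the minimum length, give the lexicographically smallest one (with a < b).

aaab

By inspection of the expression, no string of length less than 4 matches, and aaab is the lexicographically first match of length 4.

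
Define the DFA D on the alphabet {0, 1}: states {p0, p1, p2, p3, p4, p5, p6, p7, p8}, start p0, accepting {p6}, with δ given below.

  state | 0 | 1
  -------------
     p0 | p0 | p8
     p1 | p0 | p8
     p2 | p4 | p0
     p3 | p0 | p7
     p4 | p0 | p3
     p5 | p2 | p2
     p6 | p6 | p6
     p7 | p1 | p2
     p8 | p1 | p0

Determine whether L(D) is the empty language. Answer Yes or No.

Yes

The states reachable from the start state are {p0, p1, p8}.
None of the accepting states {p6} is reachable, so no string is accepted and L(D) = ∅.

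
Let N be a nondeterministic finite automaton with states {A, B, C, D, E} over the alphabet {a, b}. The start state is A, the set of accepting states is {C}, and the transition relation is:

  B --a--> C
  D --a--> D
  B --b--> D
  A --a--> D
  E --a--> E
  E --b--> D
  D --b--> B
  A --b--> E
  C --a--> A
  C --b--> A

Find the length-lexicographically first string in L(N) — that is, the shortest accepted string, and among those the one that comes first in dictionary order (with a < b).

aba

A breadth-first search from A reaches an accepting state first via the path A → D → B → C on input aba.
No string of length < 3 is accepted (BFS exhausts all shorter strings without reaching an accepting state), and aba is the lexicographically least accepting string of length 3.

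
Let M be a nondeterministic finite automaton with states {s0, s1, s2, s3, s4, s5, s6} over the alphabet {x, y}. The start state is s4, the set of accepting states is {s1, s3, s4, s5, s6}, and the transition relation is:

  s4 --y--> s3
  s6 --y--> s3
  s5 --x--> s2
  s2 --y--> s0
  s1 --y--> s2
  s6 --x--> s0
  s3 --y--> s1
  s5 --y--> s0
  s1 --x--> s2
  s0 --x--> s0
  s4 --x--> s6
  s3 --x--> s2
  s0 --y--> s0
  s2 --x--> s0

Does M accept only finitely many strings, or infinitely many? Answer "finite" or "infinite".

The useful states (reachable from s4 and able to reach an accepting state) are {s1, s3, s4, s6}.
Restricted to these states the transition graph has no cycle, so every accepting path has bounded length and L is finite.

finite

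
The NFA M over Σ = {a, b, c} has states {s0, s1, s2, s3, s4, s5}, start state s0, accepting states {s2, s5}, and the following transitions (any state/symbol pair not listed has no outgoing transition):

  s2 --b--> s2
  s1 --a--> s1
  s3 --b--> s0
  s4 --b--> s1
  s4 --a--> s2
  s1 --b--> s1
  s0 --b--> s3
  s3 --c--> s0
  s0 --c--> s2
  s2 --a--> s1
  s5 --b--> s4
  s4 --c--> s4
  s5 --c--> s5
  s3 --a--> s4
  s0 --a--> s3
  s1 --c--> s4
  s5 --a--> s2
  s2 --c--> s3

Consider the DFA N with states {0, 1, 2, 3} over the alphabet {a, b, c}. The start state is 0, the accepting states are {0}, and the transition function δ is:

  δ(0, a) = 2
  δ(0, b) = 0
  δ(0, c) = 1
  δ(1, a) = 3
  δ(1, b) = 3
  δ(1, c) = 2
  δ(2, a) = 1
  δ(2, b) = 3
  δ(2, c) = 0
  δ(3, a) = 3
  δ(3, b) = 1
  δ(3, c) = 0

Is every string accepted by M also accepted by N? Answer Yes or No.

No

The string c is in L(M) but not in L(N).
So L(M) ⊄ L(N).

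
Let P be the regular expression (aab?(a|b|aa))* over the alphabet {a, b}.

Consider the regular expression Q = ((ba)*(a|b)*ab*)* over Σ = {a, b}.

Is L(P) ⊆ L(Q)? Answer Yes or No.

Converting the expression P to a DFA (subset construction, then merging equivalent states) gives the minimal DFA with states {p0, p1, p2, p3, p4, p5, p6, p7, p8, p9, p10}, start state p0, accepting states {p0, p4, p5, p6, p7, p9, p10} and transitions p0: a→p1, b→p2; p1: a→p3, b→p2; p2: a→p2, b→p2; p3: a→p4, b→p5; p4: a→p6, b→p2; p5: a→p7, b→p0; p6: a→p8, b→p2; p7: a→p9, b→p2; p8: a→p10, b→p5; p9: a→p9, b→p5; p10: a→p7, b→p5.
Converting the expression Q to a DFA (subset construction, then merging equivalent states) gives the minimal DFA with states {q0, q1, q2}, start state q0, accepting states {q0, q1} and transitions q0: a→q1, b→q2; q1: a→q1, b→q1; q2: a→q1, b→q2.
Exploring the product automaton P × Q from the start pair (p0, q0), following both machines on each input symbol, reaches 13 state pairs: (p0, q0), (p1, q1), (p2, q2), (p3, q1), (p2, q1), (p4, q1), (p5, q1), (p6, q1), (p7, q1), (p0, q1), (p8, q1), (p9, q1), (p10, q1).
P accepts in {p0, p4, p5, p6, p7, p9, p10} and Q accepts in {q0, q1}. The reachable pairs whose P-component is accepting are (p0, q0), (p4, q1), (p5, q1), (p6, q1), (p7, q1), (p0, q1), (p9, q1), (p10, q1); in each of them the Q-component is accepting too, so the product for L(P) \ L(Q) (P-component accepting, Q-component rejecting) has no reachable accepting pair and the difference is empty.
Hence every string in L(P) is also in L(Q).

Yes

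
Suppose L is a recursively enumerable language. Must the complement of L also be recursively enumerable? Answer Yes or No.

If both L and its complement were r.e., running the two recognisers in parallel would decide L, so L would be recursive; but there are r.e. languages that are not recursive (e.g. the halting problem), and their complements are therefore not r.e.

No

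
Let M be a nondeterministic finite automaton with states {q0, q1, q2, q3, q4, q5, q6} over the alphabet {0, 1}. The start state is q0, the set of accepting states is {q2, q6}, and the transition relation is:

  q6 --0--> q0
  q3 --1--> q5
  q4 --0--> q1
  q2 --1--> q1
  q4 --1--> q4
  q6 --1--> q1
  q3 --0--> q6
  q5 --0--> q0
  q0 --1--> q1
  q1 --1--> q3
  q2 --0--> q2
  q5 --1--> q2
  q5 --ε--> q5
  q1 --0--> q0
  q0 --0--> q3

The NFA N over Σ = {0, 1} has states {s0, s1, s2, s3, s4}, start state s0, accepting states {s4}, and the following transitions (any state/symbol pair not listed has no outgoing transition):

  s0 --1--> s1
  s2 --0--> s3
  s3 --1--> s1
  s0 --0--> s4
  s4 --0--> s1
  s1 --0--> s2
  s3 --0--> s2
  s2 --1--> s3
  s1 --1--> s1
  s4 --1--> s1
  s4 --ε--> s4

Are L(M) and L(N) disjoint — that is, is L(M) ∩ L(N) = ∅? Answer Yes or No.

Yes

Exploring the product automaton M × N from the start pair (q0, s0), following both machines on each input symbol, reaches 17 state pairs: (q0, s0), (q3, s4), (q1, s1), (q6, s1), (q5, s1), (q0, s2), (q3, s1), (q2, s1), (q3, s3), (q1, s3), (q6, s2), (q2, s2), (q0, s3), (q2, s3), (q3, s2), (q6, s3), (q5, s3).
M accepts in {q2, q6} and N accepts in {s4}; no reachable pair has both components accepting, so no string drives both machines to acceptance simultaneously and L(M) ∩ L(N) = ∅.
So no string is accepted by both, and the intersection is empty.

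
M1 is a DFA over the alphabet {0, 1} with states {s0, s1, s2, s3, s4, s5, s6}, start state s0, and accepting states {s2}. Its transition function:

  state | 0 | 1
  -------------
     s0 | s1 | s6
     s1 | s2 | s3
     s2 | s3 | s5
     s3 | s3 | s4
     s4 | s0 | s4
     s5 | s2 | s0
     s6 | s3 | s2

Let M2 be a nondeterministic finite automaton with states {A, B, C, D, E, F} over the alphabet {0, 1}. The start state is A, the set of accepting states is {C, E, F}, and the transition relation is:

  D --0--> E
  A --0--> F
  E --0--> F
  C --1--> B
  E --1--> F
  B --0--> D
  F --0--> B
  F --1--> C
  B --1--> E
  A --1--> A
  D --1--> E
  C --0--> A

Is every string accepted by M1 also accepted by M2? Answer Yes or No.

The string 00 is in L(M1) but not in L(M2).
So L(M1) ⊄ L(M2).

No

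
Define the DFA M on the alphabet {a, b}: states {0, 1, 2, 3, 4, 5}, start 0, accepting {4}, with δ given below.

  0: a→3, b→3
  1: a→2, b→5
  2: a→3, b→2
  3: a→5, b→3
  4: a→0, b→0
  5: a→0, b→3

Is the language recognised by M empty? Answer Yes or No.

The states reachable from the start state are {0, 3, 5}.
None of the accepting states {4} is reachable, so no string is accepted and L(M) = ∅.

Yes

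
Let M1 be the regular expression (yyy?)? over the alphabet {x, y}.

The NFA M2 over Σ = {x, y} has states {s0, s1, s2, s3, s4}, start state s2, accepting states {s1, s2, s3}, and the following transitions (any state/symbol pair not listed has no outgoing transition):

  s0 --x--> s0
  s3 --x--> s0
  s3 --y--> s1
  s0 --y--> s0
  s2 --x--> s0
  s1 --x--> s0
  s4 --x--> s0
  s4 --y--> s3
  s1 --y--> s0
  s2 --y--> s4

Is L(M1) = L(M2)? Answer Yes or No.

Converting the expression M1 to a DFA (subset construction, then merging equivalent states) gives the minimal DFA with states {r0, r1, r2, r3, r4}, start state r0, accepting states {r0, r3, r4} and transitions r0: x→r1, y→r2; r1: x→r1, y→r1; r2: x→r1, y→r3; r3: x→r1, y→r4; r4: x→r1, y→r1.
Exploring the product automaton M1 × M2 from the start pair (r0, s2), following both machines on each input symbol, reaches 5 state pairs: (r0, s2), (r1, s0), (r2, s4), (r3, s3), (r4, s1).
M1 accepts in {r0, r3, r4} and M2 accepts in {s1, s2, s3}. In every reachable pair the two components are either both accepting — (r0, s2), (r3, s3), (r4, s1) — or both non-accepting, so no string is accepted by exactly one of the machines: L(M1) \ L(M2) and L(M2) \ L(M1) are both empty.
Hence every string is accepted by M1 iff it is accepted by M2, and the two languages coincide.

Yes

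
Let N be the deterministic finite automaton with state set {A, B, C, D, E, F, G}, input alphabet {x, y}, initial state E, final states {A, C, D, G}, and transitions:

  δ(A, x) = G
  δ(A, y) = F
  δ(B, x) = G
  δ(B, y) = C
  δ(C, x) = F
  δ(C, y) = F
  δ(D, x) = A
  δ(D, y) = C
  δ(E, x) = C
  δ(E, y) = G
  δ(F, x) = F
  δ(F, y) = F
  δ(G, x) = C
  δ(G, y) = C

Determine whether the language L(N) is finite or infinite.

finite

The useful states (reachable from E and able to reach an accepting state) are {C, E, G}.
Restricted to these states the transition graph has no cycle, so every accepting path has bounded length and L is finite.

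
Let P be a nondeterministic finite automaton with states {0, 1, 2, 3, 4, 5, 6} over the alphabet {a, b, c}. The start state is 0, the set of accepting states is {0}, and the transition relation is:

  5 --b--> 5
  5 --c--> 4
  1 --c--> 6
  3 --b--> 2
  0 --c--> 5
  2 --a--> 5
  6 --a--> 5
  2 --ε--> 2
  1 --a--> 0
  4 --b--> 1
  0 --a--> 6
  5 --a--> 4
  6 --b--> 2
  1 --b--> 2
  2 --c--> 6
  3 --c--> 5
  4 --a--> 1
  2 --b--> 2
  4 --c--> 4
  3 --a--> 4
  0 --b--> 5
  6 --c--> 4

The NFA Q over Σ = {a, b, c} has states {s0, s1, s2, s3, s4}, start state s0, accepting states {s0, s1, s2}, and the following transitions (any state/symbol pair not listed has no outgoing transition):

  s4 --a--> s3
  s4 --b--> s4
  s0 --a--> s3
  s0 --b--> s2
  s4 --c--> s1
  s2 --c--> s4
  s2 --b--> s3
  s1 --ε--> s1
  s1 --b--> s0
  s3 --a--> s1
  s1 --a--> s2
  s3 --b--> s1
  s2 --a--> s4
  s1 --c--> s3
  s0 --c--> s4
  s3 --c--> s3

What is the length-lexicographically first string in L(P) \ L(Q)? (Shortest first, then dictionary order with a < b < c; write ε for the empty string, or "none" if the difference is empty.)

The string baba is accepted by P but not by Q.
No shorter string lies in the difference, and baba is the lexicographically first length-4 string in L(P) \ L(Q).

baba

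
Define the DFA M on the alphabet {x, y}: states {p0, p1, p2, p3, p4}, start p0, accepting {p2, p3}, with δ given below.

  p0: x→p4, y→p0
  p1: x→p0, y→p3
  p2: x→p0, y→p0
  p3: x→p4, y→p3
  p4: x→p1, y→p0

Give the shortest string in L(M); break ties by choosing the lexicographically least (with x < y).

A breadth-first search from p0 reaches an accepting state first via the path p0 → p4 → p1 → p3 on input xxy.
No string of length < 3 is accepted (BFS exhausts all shorter strings without reaching an accepting state), and xxy is the lexicographically least accepting string of length 3.

xxy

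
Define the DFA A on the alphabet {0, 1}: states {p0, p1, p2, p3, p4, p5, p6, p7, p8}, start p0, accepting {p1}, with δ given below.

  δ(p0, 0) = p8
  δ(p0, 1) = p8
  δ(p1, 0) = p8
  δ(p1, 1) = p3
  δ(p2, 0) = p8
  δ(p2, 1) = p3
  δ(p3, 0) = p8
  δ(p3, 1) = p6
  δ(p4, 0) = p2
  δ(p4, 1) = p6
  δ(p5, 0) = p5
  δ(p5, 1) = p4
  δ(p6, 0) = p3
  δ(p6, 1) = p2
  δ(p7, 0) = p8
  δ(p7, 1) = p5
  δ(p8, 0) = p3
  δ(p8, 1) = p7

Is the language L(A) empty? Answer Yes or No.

The states reachable from the start state are {p0, p2, p3, p4, p5, p6, p7, p8}.
None of the accepting states {p1} is reachable, so no string is accepted and L(A) = ∅.

Yes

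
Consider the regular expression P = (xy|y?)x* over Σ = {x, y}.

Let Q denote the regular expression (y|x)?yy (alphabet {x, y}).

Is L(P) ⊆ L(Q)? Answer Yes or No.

The empty string ε is in L(P) but not in L(Q).
So L(P) ⊄ L(Q).

No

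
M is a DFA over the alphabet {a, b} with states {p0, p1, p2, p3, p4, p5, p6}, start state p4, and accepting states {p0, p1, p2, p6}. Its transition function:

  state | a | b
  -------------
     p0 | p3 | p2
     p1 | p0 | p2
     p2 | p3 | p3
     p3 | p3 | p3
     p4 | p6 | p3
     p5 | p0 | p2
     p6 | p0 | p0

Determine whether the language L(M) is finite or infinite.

finite

The useful states (reachable from p4 and able to reach an accepting state) are {p0, p2, p4, p6}.
Restricted to these states the transition graph has no cycle, so every accepting path has bounded length and L is finite.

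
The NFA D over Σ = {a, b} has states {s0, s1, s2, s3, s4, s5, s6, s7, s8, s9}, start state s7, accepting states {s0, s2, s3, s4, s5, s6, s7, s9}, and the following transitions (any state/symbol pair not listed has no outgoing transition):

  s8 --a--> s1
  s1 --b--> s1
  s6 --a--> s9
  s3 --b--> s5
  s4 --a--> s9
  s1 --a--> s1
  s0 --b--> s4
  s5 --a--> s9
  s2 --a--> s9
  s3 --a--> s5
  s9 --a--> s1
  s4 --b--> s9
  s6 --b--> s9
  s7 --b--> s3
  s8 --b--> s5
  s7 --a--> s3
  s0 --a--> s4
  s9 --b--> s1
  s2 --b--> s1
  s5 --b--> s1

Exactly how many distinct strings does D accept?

The useful subgraph on states {s3, s5, s7, s9} is acyclic, so L(D) is finite; the longest accepting path visits 4 useful states, giving maximum string length 3.
Counting accepting paths from s7 by length: 1 of length 0, 2 of length 1, 4 of length 2, 4 of length 3. Total 11.

11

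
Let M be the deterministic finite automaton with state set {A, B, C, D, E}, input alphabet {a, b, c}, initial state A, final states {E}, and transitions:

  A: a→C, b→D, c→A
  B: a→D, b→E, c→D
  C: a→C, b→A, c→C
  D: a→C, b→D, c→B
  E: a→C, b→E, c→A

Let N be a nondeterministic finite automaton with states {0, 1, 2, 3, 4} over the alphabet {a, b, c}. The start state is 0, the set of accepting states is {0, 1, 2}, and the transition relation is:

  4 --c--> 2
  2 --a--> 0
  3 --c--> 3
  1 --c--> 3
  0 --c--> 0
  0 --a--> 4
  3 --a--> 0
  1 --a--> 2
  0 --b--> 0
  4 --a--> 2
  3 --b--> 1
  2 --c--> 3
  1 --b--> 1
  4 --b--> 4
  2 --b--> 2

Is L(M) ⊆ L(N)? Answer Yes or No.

Exploring the product automaton M × N from the start pair (A, 0), following both machines on each input symbol, reaches 20 state pairs: (A, 0), (C, 4), (D, 0), (C, 2), (A, 4), (B, 0), (C, 0), (A, 2), (C, 3), (D, 4), (E, 0), (D, 2), (A, 3), (A, 1), (B, 2), (B, 3), (D, 1), (E, 2), (D, 3), (E, 1).
M accepts in {E} and N accepts in {0, 1, 2}. The reachable pairs whose M-component is accepting are (E, 0), (E, 2), (E, 1); in each of them the N-component is accepting too, so the product for L(M) \ L(N) (M-component accepting, N-component rejecting) has no reachable accepting pair and the difference is empty.
Hence every string in L(M) is also in L(N).

Yes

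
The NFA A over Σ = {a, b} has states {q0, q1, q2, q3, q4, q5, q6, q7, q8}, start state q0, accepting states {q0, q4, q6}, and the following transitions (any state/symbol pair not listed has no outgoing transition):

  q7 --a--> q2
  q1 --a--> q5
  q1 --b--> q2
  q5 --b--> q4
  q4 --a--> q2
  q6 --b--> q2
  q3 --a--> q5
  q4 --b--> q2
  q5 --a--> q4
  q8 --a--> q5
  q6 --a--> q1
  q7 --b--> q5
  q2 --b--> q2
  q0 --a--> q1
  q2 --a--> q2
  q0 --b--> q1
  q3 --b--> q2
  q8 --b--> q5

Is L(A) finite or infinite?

The useful states (reachable from q0 and able to reach an accepting state) are {q0, q1, q4, q5}.
Restricted to these states the transition graph has no cycle, so every accepting path has bounded length and L is finite.

finite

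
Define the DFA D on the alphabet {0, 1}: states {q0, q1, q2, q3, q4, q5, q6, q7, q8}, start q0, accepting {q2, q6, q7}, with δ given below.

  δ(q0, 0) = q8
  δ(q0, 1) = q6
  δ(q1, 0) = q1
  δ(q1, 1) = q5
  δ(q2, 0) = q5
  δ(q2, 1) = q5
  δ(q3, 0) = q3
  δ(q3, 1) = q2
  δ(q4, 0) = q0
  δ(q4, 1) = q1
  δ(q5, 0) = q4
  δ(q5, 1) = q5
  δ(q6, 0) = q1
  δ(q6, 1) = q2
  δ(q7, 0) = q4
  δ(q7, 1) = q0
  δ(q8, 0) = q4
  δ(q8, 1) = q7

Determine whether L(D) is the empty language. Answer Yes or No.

No

The string 1 is accepted: the run q0 → q6 ends in the accepting state q6.
Since at least one string is accepted, L(D) is not empty.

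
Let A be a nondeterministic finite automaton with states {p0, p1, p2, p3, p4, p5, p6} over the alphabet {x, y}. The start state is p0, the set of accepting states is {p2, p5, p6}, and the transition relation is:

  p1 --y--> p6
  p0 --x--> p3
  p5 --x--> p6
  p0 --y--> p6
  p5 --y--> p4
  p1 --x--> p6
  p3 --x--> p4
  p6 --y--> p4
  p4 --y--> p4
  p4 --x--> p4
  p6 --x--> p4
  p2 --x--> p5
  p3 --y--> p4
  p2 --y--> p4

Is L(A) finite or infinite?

The useful states (reachable from p0 and able to reach an accepting state) are {p0, p6}.
Restricted to these states the transition graph has no cycle, so every accepting path has bounded length and L is finite.

finite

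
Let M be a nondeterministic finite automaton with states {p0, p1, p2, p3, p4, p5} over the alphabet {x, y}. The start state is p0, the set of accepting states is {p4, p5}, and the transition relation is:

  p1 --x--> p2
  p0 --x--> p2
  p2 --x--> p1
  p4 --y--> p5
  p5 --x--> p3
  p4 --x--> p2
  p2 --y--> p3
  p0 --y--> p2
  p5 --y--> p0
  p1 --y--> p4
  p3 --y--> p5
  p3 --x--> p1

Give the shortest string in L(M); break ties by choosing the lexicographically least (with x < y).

A breadth-first search from p0 reaches an accepting state first via the path p0 → p2 → p1 → p4 on input xxy.
No string of length < 3 is accepted (BFS exhausts all shorter strings without reaching an accepting state), and xxy is the lexicographically least accepting string of length 3.

xxy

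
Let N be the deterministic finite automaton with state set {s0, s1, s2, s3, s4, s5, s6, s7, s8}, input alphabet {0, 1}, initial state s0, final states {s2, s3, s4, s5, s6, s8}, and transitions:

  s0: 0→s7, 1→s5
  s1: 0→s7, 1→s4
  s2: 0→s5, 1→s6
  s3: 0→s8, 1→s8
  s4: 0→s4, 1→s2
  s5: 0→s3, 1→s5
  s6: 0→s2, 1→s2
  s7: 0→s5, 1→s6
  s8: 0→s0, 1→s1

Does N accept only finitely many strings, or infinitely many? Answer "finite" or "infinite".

State s0 is reachable from the start and can reach an accepting state, and it lies on the cycle s0 → s5 → s3 → s8 → s0.
Traversing that cycle any number of times yields accepted strings of unbounded length, so the language is infinite.

infinite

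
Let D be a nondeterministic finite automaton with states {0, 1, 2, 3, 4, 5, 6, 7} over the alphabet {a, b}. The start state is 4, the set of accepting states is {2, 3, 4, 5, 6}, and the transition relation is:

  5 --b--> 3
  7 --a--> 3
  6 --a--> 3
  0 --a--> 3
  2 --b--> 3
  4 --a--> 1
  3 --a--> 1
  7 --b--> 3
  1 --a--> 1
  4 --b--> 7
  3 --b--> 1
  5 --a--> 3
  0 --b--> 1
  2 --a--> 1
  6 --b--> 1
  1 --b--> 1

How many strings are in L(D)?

The useful subgraph on states {3, 4, 7} is acyclic, so L(D) is finite; the longest accepting path visits 3 useful states, giving maximum string length 2.
Counting accepting paths from 4 by length: 1 of length 0, 2 of length 2. Total 3.

3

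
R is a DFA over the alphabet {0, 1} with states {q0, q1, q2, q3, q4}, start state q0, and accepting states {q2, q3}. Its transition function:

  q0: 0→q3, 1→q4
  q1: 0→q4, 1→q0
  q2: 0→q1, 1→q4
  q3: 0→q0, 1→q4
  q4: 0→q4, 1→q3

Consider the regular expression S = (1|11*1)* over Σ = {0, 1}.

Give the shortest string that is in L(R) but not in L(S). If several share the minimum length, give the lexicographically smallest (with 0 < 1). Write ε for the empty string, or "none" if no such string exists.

The string 0 is accepted by R but not by S.
No shorter string lies in the difference, and 0 is the lexicographically first length-1 string in L(R) \ L(S).

0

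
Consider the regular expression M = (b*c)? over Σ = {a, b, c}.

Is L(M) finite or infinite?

The expression contains a Kleene star applied to a subexpression that matches at least one nonempty string, so it matches strings of unbounded length.
Hence L(M) is infinite.

infinite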